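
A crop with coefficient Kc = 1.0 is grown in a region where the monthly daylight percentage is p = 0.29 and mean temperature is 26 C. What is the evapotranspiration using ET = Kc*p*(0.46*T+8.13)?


ET = Kc * p * (0.46*T + 8.13)
ET = 1.0 * 0.29 * (0.46*26 + 8.13)
ET = 1.0 * 0.29 * 20.0900

5.8261 mm/day


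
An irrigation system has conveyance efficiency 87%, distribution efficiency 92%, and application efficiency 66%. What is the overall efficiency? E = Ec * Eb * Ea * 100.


Ec = 0.87, Eb = 0.92, Ea = 0.66
E = 0.87 * 0.92 * 0.66 * 100 = 52.8264%

52.8264 %


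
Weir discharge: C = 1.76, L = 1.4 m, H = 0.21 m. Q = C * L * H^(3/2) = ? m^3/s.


Q = C * L * H^(3/2) = 1.76 * 1.4 * 0.21^1.5 = 1.76 * 1.4 * 0.096234

0.2371 m^3/s


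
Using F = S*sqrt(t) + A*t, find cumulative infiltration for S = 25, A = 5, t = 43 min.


F = S*sqrt(t) + A*t
F = 25*sqrt(43) + 5*43
F = 25*6.557439 + 215

378.9360 mm


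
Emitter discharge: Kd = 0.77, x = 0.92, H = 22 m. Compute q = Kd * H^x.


q = Kd * H^x = 0.77 * 22^0.92 = 0.77 * 17.180226

13.2288 L/h


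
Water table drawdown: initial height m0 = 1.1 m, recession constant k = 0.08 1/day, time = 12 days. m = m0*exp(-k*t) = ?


m = m0 * exp(-k*t)
m = 1.1 * exp(-0.08 * 12)
m = 1.1 * exp(-0.9600)

0.4212 m


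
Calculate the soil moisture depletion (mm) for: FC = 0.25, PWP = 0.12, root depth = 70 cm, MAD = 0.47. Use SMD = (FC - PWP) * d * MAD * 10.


SMD = (FC - PWP) * d * MAD * 10
SMD = (0.25 - 0.12) * 70 * 0.47 * 10
SMD = 0.1300 * 70 * 0.47 * 10

42.7700 mm


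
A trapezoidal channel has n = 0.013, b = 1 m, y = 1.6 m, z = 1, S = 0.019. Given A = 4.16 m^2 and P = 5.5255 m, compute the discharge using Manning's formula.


R = A/P = 4.16/5.5255 = 0.752873
Q = (1/0.013) * 4.16 * 0.752873^(2/3) * 0.019^0.5

36.5041 m^3/s


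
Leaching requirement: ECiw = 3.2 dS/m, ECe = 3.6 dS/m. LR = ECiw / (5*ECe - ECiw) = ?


LR = ECiw / (5*ECe - ECiw)
LR = 3.2 / (5*3.6 - 3.2)
LR = 3.2 / 14.8000

0.2162


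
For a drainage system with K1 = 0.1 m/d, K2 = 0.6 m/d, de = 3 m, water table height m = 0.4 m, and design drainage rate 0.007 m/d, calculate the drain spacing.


S^2 = 8*K2*de*m/q + 4*K1*m^2/q
S^2 = 8*0.6*3*0.4/0.007 + 4*0.1*0.4^2/0.007
S = sqrt(832.0000)

28.8444 m


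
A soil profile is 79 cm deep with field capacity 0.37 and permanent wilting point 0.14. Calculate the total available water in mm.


AWC = (FC - PWP) * d * 10
AWC = (0.37 - 0.14) * 79 * 10
AWC = 0.2300 * 79 * 10

181.7000 mm


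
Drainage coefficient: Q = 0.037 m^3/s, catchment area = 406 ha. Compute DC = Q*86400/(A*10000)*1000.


DC = Q * 86400 / (A * 10000) * 1000
DC = 0.037 * 86400 / (406 * 10000) * 1000
DC = 3196800.0000 / 4060000

0.7874 mm/day


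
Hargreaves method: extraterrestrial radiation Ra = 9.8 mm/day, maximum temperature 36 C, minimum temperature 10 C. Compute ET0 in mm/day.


Tmean = (Tmax + Tmin)/2 = (36 + 10)/2 = 23.0
ET0 = 0.0023 * 9.8 * (23.0 + 17.8) * sqrt(36 - 10)
ET0 = 0.0023 * 9.8 * 40.8 * 5.099020

4.6892 mm/day


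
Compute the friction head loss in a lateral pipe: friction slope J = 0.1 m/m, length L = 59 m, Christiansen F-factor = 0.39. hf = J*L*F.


hf = J * L * F = 0.1 * 59 * 0.39 = 2.3010 m

2.3010 m


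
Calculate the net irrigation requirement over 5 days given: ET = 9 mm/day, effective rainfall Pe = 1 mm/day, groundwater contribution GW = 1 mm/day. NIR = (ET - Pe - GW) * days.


Daily deficit = ET - Pe - GW = 9 - 1 - 1 = 7 mm/day
NIR = 7 * 5 = 35 mm

35.0000 mm


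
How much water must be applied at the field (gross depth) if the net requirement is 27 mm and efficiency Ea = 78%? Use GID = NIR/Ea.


Ea = 78% = 0.78
GID = NIR / Ea = 27 / 0.78 = 34.6154 mm

34.6154 mm


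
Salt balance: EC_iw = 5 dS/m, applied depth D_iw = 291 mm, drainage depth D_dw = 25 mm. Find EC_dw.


EC_dw = EC_iw * D_iw / D_dw
EC_dw = 5 * 291 / 25
EC_dw = 1455 / 25

58.2000 dS/m


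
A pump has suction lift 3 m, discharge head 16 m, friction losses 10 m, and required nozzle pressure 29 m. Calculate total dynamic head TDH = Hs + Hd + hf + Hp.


TDH = Hs + Hd + hf + Hp = 3 + 16 + 10 + 29 = 58

58 m


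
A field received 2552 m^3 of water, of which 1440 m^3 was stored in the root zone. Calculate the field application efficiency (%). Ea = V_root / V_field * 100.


Ea = V_root / V_field * 100 = 1440 / 2552 * 100 = 56.4263%

56.4263 %


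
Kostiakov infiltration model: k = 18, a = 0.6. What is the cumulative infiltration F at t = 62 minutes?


F = k * t^a = 18 * 62^0.6
F = 18 * 11.896933

214.1448 mm


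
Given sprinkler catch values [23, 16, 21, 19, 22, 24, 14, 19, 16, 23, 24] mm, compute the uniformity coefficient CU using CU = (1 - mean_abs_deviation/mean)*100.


mean = 20.090909 mm
MAD = 2.991736 mm
CU = (1 - 2.991736/20.090909)*100

85.1090 %


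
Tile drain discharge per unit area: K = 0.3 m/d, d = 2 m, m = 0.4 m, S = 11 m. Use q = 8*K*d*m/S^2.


q = 8*K*d*m/S^2
q = 8*0.3*2*0.4/11^2
q = 1.9200 / 121

0.0159 m/d


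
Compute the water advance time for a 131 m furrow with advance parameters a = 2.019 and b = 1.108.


t = (L/a)^(1/b)
t = (131/2.019)^(1/1.108)
t = 64.883606^(1/1.108)

43.2017 min


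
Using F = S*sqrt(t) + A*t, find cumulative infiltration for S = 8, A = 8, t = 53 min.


F = S*sqrt(t) + A*t
F = 8*sqrt(53) + 8*53
F = 8*7.280110 + 424

482.2409 mm


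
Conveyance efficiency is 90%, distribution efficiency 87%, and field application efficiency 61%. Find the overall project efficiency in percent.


Ec = 0.9, Eb = 0.87, Ea = 0.61
E = 0.9 * 0.87 * 0.61 * 100 = 47.7630%

47.7630 %


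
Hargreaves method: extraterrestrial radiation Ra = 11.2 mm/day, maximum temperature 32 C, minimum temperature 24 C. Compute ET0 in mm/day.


Tmean = (Tmax + Tmin)/2 = (32 + 24)/2 = 28.0
ET0 = 0.0023 * 11.2 * (28.0 + 17.8) * sqrt(32 - 24)
ET0 = 0.0023 * 11.2 * 45.8 * 2.828427

3.3370 mm/day


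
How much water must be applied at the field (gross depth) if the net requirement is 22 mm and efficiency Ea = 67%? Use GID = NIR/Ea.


Ea = 67% = 0.67
GID = NIR / Ea = 22 / 0.67 = 32.8358 mm

32.8358 mm


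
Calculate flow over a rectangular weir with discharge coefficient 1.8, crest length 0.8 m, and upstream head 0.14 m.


Q = C * L * H^(3/2) = 1.8 * 0.8 * 0.14^1.5 = 1.8 * 0.8 * 0.052383

0.0754 m^3/s


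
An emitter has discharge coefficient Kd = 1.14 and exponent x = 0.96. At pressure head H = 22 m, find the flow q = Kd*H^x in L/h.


q = Kd * H^x = 1.14 * 22^0.96 = 1.14 * 19.441321

22.1631 L/h


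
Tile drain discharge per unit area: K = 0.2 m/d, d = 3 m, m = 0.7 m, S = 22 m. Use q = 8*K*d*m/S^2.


q = 8*K*d*m/S^2
q = 8*0.2*3*0.7/22^2
q = 3.3600 / 484

0.0069 m/d


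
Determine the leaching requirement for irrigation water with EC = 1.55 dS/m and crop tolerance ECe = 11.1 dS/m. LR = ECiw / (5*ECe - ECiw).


LR = ECiw / (5*ECe - ECiw)
LR = 1.55 / (5*11.1 - 1.55)
LR = 1.55 / 53.9500

0.0287


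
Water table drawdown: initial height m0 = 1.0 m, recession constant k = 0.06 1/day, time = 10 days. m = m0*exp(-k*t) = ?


m = m0 * exp(-k*t)
m = 1.0 * exp(-0.06 * 10)
m = 1.0 * exp(-0.6000)

0.5488 m


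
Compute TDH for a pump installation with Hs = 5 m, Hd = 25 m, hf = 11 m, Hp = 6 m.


TDH = Hs + Hd + hf + Hp = 5 + 25 + 11 + 6 = 47

47 m


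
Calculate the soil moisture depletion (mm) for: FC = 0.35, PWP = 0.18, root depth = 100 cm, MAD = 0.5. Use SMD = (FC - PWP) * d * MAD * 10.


SMD = (FC - PWP) * d * MAD * 10
SMD = (0.35 - 0.18) * 100 * 0.5 * 10
SMD = 0.1700 * 100 * 0.5 * 10

85.0000 mm


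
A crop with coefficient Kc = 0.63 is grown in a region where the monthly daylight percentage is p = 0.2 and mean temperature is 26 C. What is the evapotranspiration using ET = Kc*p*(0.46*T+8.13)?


ET = Kc * p * (0.46*T + 8.13)
ET = 0.63 * 0.2 * (0.46*26 + 8.13)
ET = 0.63 * 0.2 * 20.0900

2.5313 mm/day


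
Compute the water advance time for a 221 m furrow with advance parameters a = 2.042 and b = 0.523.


t = (L/a)^(1/b)
t = (221/2.042)^(1/0.523)
t = 108.227228^(1/0.523)

7757.9113 min


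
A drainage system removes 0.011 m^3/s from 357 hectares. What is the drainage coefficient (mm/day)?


DC = Q * 86400 / (A * 10000) * 1000
DC = 0.011 * 86400 / (357 * 10000) * 1000
DC = 950400.0000 / 3570000

0.2662 mm/day


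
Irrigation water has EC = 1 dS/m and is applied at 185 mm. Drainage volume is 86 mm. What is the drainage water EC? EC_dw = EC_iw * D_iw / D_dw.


EC_dw = EC_iw * D_iw / D_dw
EC_dw = 1 * 185 / 86
EC_dw = 185 / 86

2.1512 dS/m


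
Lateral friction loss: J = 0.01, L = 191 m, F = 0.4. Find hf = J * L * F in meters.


hf = J * L * F = 0.01 * 191 * 0.4 = 0.7640 m

0.7640 m


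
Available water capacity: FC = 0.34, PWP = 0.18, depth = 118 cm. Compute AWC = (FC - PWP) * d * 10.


AWC = (FC - PWP) * d * 10
AWC = (0.34 - 0.18) * 118 * 10
AWC = 0.1600 * 118 * 10

188.8000 mm


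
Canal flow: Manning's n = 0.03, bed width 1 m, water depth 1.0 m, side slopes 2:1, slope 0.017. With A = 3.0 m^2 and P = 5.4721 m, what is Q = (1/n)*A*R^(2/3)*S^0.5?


R = A/P = 3.0/5.4721 = 0.548236
Q = (1/0.03) * 3.0 * 0.548236^(2/3) * 0.017^0.5

8.7338 m^3/s


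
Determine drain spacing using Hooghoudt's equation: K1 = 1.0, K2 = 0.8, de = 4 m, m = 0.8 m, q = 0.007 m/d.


S^2 = 8*K2*de*m/q + 4*K1*m^2/q
S^2 = 8*0.8*4*0.8/0.007 + 4*1.0*0.8^2/0.007
S = sqrt(3291.4286)

57.3710 m


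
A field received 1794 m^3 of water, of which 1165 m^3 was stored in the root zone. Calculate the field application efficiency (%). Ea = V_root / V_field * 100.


Ea = V_root / V_field * 100 = 1165 / 1794 * 100 = 64.9387%

64.9387 %


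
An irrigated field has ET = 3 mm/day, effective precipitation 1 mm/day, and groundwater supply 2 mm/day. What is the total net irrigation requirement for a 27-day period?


Daily deficit = ET - Pe - GW = 3 - 1 - 2 = 0 mm/day
NIR = 0 * 27 = 0 mm

0 mm


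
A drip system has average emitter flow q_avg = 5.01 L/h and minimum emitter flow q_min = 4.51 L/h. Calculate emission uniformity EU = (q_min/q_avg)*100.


EU = (q_min/q_avg)*100 = (4.51/5.01)*100 = 90.0200%

90.0200 %


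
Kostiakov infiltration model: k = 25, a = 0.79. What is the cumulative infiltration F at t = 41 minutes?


F = k * t^a = 25 * 41^0.79
F = 25 * 18.797463

469.9366 mm


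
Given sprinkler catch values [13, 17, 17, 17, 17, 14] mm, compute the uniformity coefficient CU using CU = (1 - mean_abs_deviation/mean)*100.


mean = 15.833333 mm
MAD = 1.555556 mm
CU = (1 - 1.555556/15.833333)*100

90.1754 %


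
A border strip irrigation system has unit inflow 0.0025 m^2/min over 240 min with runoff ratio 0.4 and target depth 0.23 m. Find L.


L = q*t/((1+r)*Z)
L = 0.0025*240/((1+0.4)*0.23)
L = 0.6/0.322

1.8634 m


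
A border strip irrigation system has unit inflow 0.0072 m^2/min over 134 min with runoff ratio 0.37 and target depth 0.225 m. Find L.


L = q*t/((1+r)*Z)
L = 0.0072*134/((1+0.37)*0.225)
L = 0.9648/0.30825

3.1299 m


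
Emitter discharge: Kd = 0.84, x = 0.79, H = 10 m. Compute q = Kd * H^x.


q = Kd * H^x = 0.84 * 10^0.79 = 0.84 * 6.165950

5.1794 L/h


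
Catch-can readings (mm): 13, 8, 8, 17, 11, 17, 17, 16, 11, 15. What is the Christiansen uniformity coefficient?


mean = 13.300000 mm
MAD = 3.100000 mm
CU = (1 - 3.100000/13.300000)*100

76.6917 %


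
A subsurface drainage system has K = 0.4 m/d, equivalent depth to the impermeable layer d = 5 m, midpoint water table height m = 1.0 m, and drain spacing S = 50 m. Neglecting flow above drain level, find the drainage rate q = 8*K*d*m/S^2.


q = 8*K*d*m/S^2
q = 8*0.4*5*1.0/50^2
q = 16.0000 / 2500

0.0064 m/d


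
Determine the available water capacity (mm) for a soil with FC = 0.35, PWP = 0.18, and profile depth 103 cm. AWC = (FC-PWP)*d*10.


AWC = (FC - PWP) * d * 10
AWC = (0.35 - 0.18) * 103 * 10
AWC = 0.1700 * 103 * 10

175.1000 mm


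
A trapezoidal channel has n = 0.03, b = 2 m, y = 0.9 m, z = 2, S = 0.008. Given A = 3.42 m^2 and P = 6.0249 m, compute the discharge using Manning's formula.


R = A/P = 3.42/6.0249 = 0.567644
Q = (1/0.03) * 3.42 * 0.567644^(2/3) * 0.008^0.5

6.9904 m^3/s


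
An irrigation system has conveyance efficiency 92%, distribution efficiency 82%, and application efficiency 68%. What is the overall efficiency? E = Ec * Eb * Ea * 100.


Ec = 0.92, Eb = 0.82, Ea = 0.68
E = 0.92 * 0.82 * 0.68 * 100 = 51.2992%

51.2992 %


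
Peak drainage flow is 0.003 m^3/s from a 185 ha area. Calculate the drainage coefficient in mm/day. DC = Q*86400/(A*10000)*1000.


DC = Q * 86400 / (A * 10000) * 1000
DC = 0.003 * 86400 / (185 * 10000) * 1000
DC = 259200.0000 / 1850000

0.1401 mm/day


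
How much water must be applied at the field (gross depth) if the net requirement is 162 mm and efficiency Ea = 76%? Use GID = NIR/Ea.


Ea = 76% = 0.76
GID = NIR / Ea = 162 / 0.76 = 213.1579 mm

213.1579 mm


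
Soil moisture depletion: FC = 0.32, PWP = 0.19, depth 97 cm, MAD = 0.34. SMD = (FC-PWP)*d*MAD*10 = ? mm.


SMD = (FC - PWP) * d * MAD * 10
SMD = (0.32 - 0.19) * 97 * 0.34 * 10
SMD = 0.1300 * 97 * 0.34 * 10

42.8740 mm


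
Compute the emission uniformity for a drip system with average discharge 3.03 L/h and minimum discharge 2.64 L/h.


EU = (q_min/q_avg)*100 = (2.64/3.03)*100 = 87.1287%

87.1287 %


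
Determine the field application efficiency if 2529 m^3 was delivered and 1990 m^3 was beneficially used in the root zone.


Ea = V_root / V_field * 100 = 1990 / 2529 * 100 = 78.6872%

78.6872 %


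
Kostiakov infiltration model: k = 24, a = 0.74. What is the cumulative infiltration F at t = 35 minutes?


F = k * t^a = 24 * 35^0.74
F = 24 * 13.887061

333.2895 mm


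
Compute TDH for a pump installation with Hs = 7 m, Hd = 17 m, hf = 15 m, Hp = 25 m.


TDH = Hs + Hd + hf + Hp = 7 + 17 + 15 + 25 = 64

64 m


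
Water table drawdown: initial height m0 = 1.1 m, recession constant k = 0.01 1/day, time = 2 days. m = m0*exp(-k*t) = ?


m = m0 * exp(-k*t)
m = 1.1 * exp(-0.01 * 2)
m = 1.1 * exp(-0.0200)

1.0782 m


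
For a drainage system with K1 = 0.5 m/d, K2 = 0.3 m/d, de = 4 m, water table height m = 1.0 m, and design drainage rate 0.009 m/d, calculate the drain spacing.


S^2 = 8*K2*de*m/q + 4*K1*m^2/q
S^2 = 8*0.3*4*1.0/0.009 + 4*0.5*1.0^2/0.009
S = sqrt(1288.8889)

35.9011 m


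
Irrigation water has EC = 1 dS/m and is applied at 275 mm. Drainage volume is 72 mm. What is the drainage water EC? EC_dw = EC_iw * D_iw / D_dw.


EC_dw = EC_iw * D_iw / D_dw
EC_dw = 1 * 275 / 72
EC_dw = 275 / 72

3.8194 dS/m


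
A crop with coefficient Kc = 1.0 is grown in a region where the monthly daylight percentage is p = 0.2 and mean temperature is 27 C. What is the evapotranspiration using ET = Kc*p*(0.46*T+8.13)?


ET = Kc * p * (0.46*T + 8.13)
ET = 1.0 * 0.2 * (0.46*27 + 8.13)
ET = 1.0 * 0.2 * 20.5500

4.1100 mm/day


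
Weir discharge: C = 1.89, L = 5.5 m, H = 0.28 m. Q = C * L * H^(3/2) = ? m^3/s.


Q = C * L * H^(3/2) = 1.89 * 5.5 * 0.28^1.5 = 1.89 * 5.5 * 0.148162

1.5401 m^3/s


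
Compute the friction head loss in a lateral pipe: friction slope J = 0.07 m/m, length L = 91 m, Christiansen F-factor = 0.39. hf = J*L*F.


hf = J * L * F = 0.07 * 91 * 0.39 = 2.4843 m

2.4843 m


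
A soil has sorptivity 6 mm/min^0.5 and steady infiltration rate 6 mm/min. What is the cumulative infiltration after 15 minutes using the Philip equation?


F = S*sqrt(t) + A*t
F = 6*sqrt(15) + 6*15
F = 6*3.872983 + 90

113.2379 mm


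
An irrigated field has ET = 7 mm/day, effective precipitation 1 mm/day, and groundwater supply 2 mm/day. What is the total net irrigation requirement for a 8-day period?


Daily deficit = ET - Pe - GW = 7 - 1 - 2 = 4 mm/day
NIR = 4 * 8 = 32 mm

32.0000 mm


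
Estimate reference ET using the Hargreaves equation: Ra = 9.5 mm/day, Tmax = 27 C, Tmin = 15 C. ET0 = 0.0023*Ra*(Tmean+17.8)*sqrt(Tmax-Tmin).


Tmean = (Tmax + Tmin)/2 = (27 + 15)/2 = 21.0
ET0 = 0.0023 * 9.5 * (21.0 + 17.8) * sqrt(27 - 15)
ET0 = 0.0023 * 9.5 * 38.8 * 3.464102

2.9368 mm/day


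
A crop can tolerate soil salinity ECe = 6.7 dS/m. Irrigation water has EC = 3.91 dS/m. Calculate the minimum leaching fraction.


LR = ECiw / (5*ECe - ECiw)
LR = 3.91 / (5*6.7 - 3.91)
LR = 3.91 / 29.5900

0.1321


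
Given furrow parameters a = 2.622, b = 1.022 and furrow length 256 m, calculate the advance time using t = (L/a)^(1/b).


t = (L/a)^(1/b)
t = (256/2.622)^(1/1.022)
t = 97.635393^(1/1.022)

88.4664 min


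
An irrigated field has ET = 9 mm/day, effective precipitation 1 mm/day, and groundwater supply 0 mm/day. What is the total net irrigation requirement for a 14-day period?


Daily deficit = ET - Pe - GW = 9 - 1 - 0 = 8 mm/day
NIR = 8 * 14 = 112 mm

112.0000 mm


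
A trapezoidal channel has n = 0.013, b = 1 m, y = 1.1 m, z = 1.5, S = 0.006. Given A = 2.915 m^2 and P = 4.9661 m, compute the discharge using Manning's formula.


R = A/P = 2.915/4.9661 = 0.586980
Q = (1/0.013) * 2.915 * 0.586980^(2/3) * 0.006^0.5

12.1764 m^3/s


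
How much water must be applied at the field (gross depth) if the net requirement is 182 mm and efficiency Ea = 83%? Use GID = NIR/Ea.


Ea = 83% = 0.83
GID = NIR / Ea = 182 / 0.83 = 219.2771 mm

219.2771 mm


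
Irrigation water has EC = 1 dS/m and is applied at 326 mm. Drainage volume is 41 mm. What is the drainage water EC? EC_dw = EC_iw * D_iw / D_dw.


EC_dw = EC_iw * D_iw / D_dw
EC_dw = 1 * 326 / 41
EC_dw = 326 / 41

7.9512 dS/m


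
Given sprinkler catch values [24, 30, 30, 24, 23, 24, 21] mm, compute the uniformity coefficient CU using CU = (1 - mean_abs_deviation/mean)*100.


mean = 25.142857 mm
MAD = 2.775510 mm
CU = (1 - 2.775510/25.142857)*100

88.9610 %


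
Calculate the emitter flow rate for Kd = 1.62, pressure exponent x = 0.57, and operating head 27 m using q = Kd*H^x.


q = Kd * H^x = 1.62 * 27^0.57 = 1.62 * 6.544513

10.6021 L/h


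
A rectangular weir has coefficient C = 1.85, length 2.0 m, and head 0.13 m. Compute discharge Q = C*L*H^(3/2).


Q = C * L * H^(3/2) = 1.85 * 2.0 * 0.13^1.5 = 1.85 * 2.0 * 0.046872

0.1734 m^3/s


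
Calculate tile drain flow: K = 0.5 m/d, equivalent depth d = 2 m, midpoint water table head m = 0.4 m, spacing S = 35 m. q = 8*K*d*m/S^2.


q = 8*K*d*m/S^2
q = 8*0.5*2*0.4/35^2
q = 3.2000 / 1225

0.0026 m/d


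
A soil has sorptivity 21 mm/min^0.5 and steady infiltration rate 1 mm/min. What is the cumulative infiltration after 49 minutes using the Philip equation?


F = S*sqrt(t) + A*t
F = 21*sqrt(49) + 1*49
F = 21*7.000000 + 49

196.0000 mm


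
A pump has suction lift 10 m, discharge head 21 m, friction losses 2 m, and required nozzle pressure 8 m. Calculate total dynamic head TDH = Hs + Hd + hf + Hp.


TDH = Hs + Hd + hf + Hp = 10 + 21 + 2 + 8 = 41

41 m


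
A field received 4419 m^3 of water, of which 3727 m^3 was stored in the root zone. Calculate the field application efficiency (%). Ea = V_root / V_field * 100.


Ea = V_root / V_field * 100 = 3727 / 4419 * 100 = 84.3403%

84.3403 %


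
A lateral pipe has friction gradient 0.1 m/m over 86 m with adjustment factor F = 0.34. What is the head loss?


hf = J * L * F = 0.1 * 86 * 0.34 = 2.9240 m

2.9240 m


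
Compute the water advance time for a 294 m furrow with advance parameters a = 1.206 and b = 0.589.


t = (L/a)^(1/b)
t = (294/1.206)^(1/0.589)
t = 243.781095^(1/0.589)

11288.3800 min


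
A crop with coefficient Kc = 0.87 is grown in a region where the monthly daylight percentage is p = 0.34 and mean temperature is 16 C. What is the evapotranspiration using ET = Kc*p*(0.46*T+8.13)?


ET = Kc * p * (0.46*T + 8.13)
ET = 0.87 * 0.34 * (0.46*16 + 8.13)
ET = 0.87 * 0.34 * 15.4900

4.5819 mm/day


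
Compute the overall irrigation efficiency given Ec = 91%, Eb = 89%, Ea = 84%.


Ec = 0.91, Eb = 0.89, Ea = 0.84
E = 0.91 * 0.89 * 0.84 * 100 = 68.0316%

68.0316 %


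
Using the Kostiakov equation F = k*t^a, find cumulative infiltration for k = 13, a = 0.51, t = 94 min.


F = k * t^a = 13 * 94^0.51
F = 13 * 10.146008

131.8981 mm


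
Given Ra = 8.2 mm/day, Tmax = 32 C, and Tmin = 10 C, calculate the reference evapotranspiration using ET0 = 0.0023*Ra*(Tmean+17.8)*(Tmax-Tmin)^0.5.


Tmean = (Tmax + Tmin)/2 = (32 + 10)/2 = 21.0
ET0 = 0.0023 * 8.2 * (21.0 + 17.8) * sqrt(32 - 10)
ET0 = 0.0023 * 8.2 * 38.8 * 4.690416

3.4323 mm/day


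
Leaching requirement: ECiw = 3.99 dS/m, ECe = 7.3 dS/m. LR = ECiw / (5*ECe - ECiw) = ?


LR = ECiw / (5*ECe - ECiw)
LR = 3.99 / (5*7.3 - 3.99)
LR = 3.99 / 32.5100

0.1227


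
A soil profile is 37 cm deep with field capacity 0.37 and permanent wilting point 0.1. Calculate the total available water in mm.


AWC = (FC - PWP) * d * 10
AWC = (0.37 - 0.1) * 37 * 10
AWC = 0.2700 * 37 * 10

99.9000 mm


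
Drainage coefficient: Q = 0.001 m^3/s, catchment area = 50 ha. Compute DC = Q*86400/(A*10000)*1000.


DC = Q * 86400 / (A * 10000) * 1000
DC = 0.001 * 86400 / (50 * 10000) * 1000
DC = 86400.0000 / 500000

0.1728 mm/day


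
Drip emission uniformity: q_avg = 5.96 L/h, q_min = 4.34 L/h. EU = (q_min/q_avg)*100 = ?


EU = (q_min/q_avg)*100 = (4.34/5.96)*100 = 72.8188%

72.8188 %


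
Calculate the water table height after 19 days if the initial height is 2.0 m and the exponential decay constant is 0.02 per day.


m = m0 * exp(-k*t)
m = 2.0 * exp(-0.02 * 19)
m = 2.0 * exp(-0.3800)

1.3677 m


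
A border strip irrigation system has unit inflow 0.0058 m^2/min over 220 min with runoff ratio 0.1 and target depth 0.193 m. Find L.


L = q*t/((1+r)*Z)
L = 0.0058*220/((1+0.1)*0.193)
L = 1.276/0.2123

6.0104 m


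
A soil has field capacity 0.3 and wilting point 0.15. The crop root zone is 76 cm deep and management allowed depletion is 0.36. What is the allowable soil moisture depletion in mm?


SMD = (FC - PWP) * d * MAD * 10
SMD = (0.3 - 0.15) * 76 * 0.36 * 10
SMD = 0.1500 * 76 * 0.36 * 10

41.0400 mm


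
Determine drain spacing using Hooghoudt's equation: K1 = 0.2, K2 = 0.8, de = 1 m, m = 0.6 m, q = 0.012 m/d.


S^2 = 8*K2*de*m/q + 4*K1*m^2/q
S^2 = 8*0.8*1*0.6/0.012 + 4*0.2*0.6^2/0.012
S = sqrt(344.0000)

18.5472 m


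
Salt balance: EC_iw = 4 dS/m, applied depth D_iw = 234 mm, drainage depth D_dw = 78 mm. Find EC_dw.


EC_dw = EC_iw * D_iw / D_dw
EC_dw = 4 * 234 / 78
EC_dw = 936 / 78

12.0000 dS/m


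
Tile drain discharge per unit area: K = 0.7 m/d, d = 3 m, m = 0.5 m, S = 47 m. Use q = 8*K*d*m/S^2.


q = 8*K*d*m/S^2
q = 8*0.7*3*0.5/47^2
q = 8.4000 / 2209

0.0038 m/d


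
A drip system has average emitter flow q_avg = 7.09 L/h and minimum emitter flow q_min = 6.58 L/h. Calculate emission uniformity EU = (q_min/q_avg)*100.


EU = (q_min/q_avg)*100 = (6.58/7.09)*100 = 92.8068%

92.8068 %


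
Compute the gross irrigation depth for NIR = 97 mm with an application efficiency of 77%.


Ea = 77% = 0.77
GID = NIR / Ea = 97 / 0.77 = 125.9740 mm

125.9740 mm


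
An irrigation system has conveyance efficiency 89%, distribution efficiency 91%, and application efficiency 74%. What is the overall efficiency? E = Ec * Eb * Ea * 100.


Ec = 0.89, Eb = 0.91, Ea = 0.74
E = 0.89 * 0.91 * 0.74 * 100 = 59.9326%

59.9326 %


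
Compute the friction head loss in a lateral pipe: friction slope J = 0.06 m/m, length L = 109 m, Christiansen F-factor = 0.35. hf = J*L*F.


hf = J * L * F = 0.06 * 109 * 0.35 = 2.2890 m

2.2890 m


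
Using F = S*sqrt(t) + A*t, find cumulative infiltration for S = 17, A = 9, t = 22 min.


F = S*sqrt(t) + A*t
F = 17*sqrt(22) + 9*22
F = 17*4.690416 + 198

277.7371 mm


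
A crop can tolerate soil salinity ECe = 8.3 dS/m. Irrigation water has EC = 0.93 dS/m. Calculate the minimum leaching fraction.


LR = ECiw / (5*ECe - ECiw)
LR = 0.93 / (5*8.3 - 0.93)
LR = 0.93 / 40.5700

0.0229


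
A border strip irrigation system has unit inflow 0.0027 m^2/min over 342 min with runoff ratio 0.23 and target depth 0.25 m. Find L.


L = q*t/((1+r)*Z)
L = 0.0027*342/((1+0.23)*0.25)
L = 0.9234/0.3075

3.0029 m


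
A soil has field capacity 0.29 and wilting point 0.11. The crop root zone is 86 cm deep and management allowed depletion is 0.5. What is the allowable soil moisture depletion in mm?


SMD = (FC - PWP) * d * MAD * 10
SMD = (0.29 - 0.11) * 86 * 0.5 * 10
SMD = 0.1800 * 86 * 0.5 * 10

77.4000 mm


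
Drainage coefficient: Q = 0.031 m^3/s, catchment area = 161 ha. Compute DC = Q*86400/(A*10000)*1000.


DC = Q * 86400 / (A * 10000) * 1000
DC = 0.031 * 86400 / (161 * 10000) * 1000
DC = 2678400.0000 / 1610000

1.6636 mm/day


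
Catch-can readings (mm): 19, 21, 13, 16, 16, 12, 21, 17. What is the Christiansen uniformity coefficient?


mean = 16.875000 mm
MAD = 2.625000 mm
CU = (1 - 2.625000/16.875000)*100

84.4444 %


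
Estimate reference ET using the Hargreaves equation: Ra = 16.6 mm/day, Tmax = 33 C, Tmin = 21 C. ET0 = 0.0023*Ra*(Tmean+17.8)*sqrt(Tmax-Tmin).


Tmean = (Tmax + Tmin)/2 = (33 + 21)/2 = 27.0
ET0 = 0.0023 * 16.6 * (27.0 + 17.8) * sqrt(33 - 21)
ET0 = 0.0023 * 16.6 * 44.8 * 3.464102

5.9252 mm/day


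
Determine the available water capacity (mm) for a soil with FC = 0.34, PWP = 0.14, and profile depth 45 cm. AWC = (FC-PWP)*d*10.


AWC = (FC - PWP) * d * 10
AWC = (0.34 - 0.14) * 45 * 10
AWC = 0.2000 * 45 * 10

90.0000 mm


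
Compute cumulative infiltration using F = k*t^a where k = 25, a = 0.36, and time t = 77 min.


F = k * t^a = 25 * 77^0.36
F = 25 * 4.776796

119.4199 mm


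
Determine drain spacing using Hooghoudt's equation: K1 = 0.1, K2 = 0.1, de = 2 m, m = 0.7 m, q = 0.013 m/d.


S^2 = 8*K2*de*m/q + 4*K1*m^2/q
S^2 = 8*0.1*2*0.7/0.013 + 4*0.1*0.7^2/0.013
S = sqrt(101.2308)

10.0614 m


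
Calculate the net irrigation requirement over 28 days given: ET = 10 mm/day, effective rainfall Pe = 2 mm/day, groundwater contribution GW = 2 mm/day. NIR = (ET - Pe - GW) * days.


Daily deficit = ET - Pe - GW = 10 - 2 - 2 = 6 mm/day
NIR = 6 * 28 = 168 mm

168.0000 mm


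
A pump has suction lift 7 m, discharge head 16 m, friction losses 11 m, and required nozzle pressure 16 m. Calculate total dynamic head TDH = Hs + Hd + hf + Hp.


TDH = Hs + Hd + hf + Hp = 7 + 16 + 11 + 16 = 50

50 m


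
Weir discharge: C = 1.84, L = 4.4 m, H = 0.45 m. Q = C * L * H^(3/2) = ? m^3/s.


Q = C * L * H^(3/2) = 1.84 * 4.4 * 0.45^1.5 = 1.84 * 4.4 * 0.301869

2.4439 m^3/s


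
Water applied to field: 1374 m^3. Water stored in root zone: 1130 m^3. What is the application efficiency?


Ea = V_root / V_field * 100 = 1130 / 1374 * 100 = 82.2416%

82.2416 %


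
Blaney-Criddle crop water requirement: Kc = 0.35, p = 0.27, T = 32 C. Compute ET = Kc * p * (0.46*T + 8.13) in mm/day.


ET = Kc * p * (0.46*T + 8.13)
ET = 0.35 * 0.27 * (0.46*32 + 8.13)
ET = 0.35 * 0.27 * 22.8500

2.1593 mm/day


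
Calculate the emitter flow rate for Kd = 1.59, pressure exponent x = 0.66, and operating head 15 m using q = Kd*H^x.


q = Kd * H^x = 1.59 * 15^0.66 = 1.59 * 5.973381

9.4977 L/h


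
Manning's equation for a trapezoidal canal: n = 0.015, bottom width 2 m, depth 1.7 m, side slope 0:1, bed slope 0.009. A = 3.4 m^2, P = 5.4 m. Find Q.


R = A/P = 3.4/5.4 = 0.629630
Q = (1/0.015) * 3.4 * 0.629630^(2/3) * 0.009^0.5

15.7967 m^3/s


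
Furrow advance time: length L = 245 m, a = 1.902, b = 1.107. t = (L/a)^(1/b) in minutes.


t = (L/a)^(1/b)
t = (245/1.902)^(1/1.107)
t = 128.811777^(1/1.107)

80.5401 min


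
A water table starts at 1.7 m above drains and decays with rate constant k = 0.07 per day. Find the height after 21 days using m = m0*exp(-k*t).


m = m0 * exp(-k*t)
m = 1.7 * exp(-0.07 * 21)
m = 1.7 * exp(-1.4700)

0.3909 m


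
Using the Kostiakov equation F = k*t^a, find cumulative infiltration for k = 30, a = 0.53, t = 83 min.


F = k * t^a = 30 * 83^0.53
F = 30 * 10.401869

312.0561 mm


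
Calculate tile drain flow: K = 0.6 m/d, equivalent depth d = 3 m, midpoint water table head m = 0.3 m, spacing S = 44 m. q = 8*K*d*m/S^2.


q = 8*K*d*m/S^2
q = 8*0.6*3*0.3/44^2
q = 4.3200 / 1936

0.0022 m/d


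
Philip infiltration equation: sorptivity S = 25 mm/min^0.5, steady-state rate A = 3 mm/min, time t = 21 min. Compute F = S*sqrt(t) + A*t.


F = S*sqrt(t) + A*t
F = 25*sqrt(21) + 3*21
F = 25*4.582576 + 63

177.5644 mm


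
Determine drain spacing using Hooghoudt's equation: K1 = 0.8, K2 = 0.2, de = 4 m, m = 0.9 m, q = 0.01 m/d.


S^2 = 8*K2*de*m/q + 4*K1*m^2/q
S^2 = 8*0.2*4*0.9/0.01 + 4*0.8*0.9^2/0.01
S = sqrt(835.2000)

28.8998 m


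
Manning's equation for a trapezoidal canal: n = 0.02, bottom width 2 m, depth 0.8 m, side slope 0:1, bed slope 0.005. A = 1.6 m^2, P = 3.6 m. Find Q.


R = A/P = 1.6/3.6 = 0.444444
Q = (1/0.02) * 1.6 * 0.444444^(2/3) * 0.005^0.5

3.2945 m^3/s


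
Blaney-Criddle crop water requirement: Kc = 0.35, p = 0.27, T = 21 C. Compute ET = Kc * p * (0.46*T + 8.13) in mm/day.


ET = Kc * p * (0.46*T + 8.13)
ET = 0.35 * 0.27 * (0.46*21 + 8.13)
ET = 0.35 * 0.27 * 17.7900

1.6812 mm/day


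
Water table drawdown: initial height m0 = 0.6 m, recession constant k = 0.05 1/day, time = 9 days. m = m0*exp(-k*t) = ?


m = m0 * exp(-k*t)
m = 0.6 * exp(-0.05 * 9)
m = 0.6 * exp(-0.4500)

0.3826 m


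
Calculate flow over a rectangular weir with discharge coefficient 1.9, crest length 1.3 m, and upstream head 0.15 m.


Q = C * L * H^(3/2) = 1.9 * 1.3 * 0.15^1.5 = 1.9 * 1.3 * 0.058095

0.1435 m^3/s


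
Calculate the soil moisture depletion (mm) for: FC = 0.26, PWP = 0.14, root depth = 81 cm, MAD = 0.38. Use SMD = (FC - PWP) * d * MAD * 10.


SMD = (FC - PWP) * d * MAD * 10
SMD = (0.26 - 0.14) * 81 * 0.38 * 10
SMD = 0.1200 * 81 * 0.38 * 10

36.9360 mm


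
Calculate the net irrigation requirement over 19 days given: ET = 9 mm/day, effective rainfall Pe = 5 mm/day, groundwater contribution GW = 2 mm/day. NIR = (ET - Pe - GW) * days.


Daily deficit = ET - Pe - GW = 9 - 5 - 2 = 2 mm/day
NIR = 2 * 19 = 38 mm

38.0000 mm


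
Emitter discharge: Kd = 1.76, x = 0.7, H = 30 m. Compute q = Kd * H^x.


q = Kd * H^x = 1.76 * 30^0.7 = 1.76 * 10.813963

19.0326 L/h


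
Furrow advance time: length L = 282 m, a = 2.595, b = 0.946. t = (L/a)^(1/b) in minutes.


t = (L/a)^(1/b)
t = (282/2.595)^(1/0.946)
t = 108.670520^(1/0.946)

142.0162 min


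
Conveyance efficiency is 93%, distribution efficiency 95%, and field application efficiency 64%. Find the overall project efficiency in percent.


Ec = 0.93, Eb = 0.95, Ea = 0.64
E = 0.93 * 0.95 * 0.64 * 100 = 56.5440%

56.5440 %


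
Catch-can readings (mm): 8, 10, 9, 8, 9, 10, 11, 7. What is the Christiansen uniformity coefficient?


mean = 9.000000 mm
MAD = 1.000000 mm
CU = (1 - 1.000000/9.000000)*100

88.8889 %


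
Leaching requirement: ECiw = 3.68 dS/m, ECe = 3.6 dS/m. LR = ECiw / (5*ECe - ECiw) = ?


LR = ECiw / (5*ECe - ECiw)
LR = 3.68 / (5*3.6 - 3.68)
LR = 3.68 / 14.3200

0.2570


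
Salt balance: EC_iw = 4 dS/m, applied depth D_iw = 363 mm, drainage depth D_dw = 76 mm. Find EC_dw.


EC_dw = EC_iw * D_iw / D_dw
EC_dw = 4 * 363 / 76
EC_dw = 1452 / 76

19.1053 dS/m


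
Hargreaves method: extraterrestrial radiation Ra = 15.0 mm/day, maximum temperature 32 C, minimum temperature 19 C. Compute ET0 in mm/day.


Tmean = (Tmax + Tmin)/2 = (32 + 19)/2 = 25.5
ET0 = 0.0023 * 15.0 * (25.5 + 17.8) * sqrt(32 - 19)
ET0 = 0.0023 * 15.0 * 43.3 * 3.605551

5.3862 mm/day


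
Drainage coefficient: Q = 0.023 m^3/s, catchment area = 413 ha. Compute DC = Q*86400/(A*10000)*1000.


DC = Q * 86400 / (A * 10000) * 1000
DC = 0.023 * 86400 / (413 * 10000) * 1000
DC = 1987200.0000 / 4130000

0.4812 mm/day


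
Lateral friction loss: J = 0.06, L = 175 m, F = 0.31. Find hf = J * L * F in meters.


hf = J * L * F = 0.06 * 175 * 0.31 = 3.2550 m

3.2550 m


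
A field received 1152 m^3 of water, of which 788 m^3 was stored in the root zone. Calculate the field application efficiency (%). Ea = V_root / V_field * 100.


Ea = V_root / V_field * 100 = 788 / 1152 * 100 = 68.4028%

68.4028 %


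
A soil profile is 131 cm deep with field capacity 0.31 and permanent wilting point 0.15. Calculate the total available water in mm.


AWC = (FC - PWP) * d * 10
AWC = (0.31 - 0.15) * 131 * 10
AWC = 0.1600 * 131 * 10

209.6000 mm


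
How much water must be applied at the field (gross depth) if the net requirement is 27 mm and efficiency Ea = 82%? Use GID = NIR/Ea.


Ea = 82% = 0.82
GID = NIR / Ea = 27 / 0.82 = 32.9268 mm

32.9268 mm


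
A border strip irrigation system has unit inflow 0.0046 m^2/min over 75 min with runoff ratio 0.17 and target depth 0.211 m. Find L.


L = q*t/((1+r)*Z)
L = 0.0046*75/((1+0.17)*0.211)
L = 0.345/0.24687

1.3975 m


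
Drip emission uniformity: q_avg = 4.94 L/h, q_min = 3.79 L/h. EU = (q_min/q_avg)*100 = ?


EU = (q_min/q_avg)*100 = (3.79/4.94)*100 = 76.7206%

76.7206 %


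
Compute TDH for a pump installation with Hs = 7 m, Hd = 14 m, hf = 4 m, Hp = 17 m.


TDH = Hs + Hd + hf + Hp = 7 + 14 + 4 + 17 = 42

42 m


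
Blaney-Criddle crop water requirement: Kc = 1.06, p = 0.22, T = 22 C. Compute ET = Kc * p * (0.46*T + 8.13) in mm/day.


ET = Kc * p * (0.46*T + 8.13)
ET = 1.06 * 0.22 * (0.46*22 + 8.13)
ET = 1.06 * 0.22 * 18.2500

4.2559 mm/day


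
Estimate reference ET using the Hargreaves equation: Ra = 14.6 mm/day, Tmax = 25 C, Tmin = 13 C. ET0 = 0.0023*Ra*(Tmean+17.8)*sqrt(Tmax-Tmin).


Tmean = (Tmax + Tmin)/2 = (25 + 13)/2 = 19.0
ET0 = 0.0023 * 14.6 * (19.0 + 17.8) * sqrt(25 - 13)
ET0 = 0.0023 * 14.6 * 36.8 * 3.464102

4.2807 mm/day


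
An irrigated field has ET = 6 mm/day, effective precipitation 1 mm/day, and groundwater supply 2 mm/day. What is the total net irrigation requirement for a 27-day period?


Daily deficit = ET - Pe - GW = 6 - 1 - 2 = 3 mm/day
NIR = 3 * 27 = 81 mm

81.0000 mm


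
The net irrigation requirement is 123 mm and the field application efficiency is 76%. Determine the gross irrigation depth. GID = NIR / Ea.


Ea = 76% = 0.76
GID = NIR / Ea = 123 / 0.76 = 161.8421 mm

161.8421 mm


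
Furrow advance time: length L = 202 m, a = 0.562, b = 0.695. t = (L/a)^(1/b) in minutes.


t = (L/a)^(1/b)
t = (202/0.562)^(1/0.695)
t = 359.430605^(1/0.695)

4754.9282 min


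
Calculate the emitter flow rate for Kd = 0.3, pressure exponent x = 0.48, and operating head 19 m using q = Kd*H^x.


q = Kd * H^x = 0.3 * 19^0.48 = 0.3 * 4.109621

1.2329 L/h


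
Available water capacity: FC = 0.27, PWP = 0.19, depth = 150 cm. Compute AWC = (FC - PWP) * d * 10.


AWC = (FC - PWP) * d * 10
AWC = (0.27 - 0.19) * 150 * 10
AWC = 0.0800 * 150 * 10

120.0000 mm


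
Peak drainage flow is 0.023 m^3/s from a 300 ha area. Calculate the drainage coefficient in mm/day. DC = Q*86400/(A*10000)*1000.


DC = Q * 86400 / (A * 10000) * 1000
DC = 0.023 * 86400 / (300 * 10000) * 1000
DC = 1987200.0000 / 3000000

0.6624 mm/day


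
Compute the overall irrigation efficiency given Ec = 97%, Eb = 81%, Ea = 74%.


Ec = 0.97, Eb = 0.81, Ea = 0.74
E = 0.97 * 0.81 * 0.74 * 100 = 58.1418%

58.1418 %


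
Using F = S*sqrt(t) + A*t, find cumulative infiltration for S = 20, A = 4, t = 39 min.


F = S*sqrt(t) + A*t
F = 20*sqrt(39) + 4*39
F = 20*6.244998 + 156

280.9000 mm


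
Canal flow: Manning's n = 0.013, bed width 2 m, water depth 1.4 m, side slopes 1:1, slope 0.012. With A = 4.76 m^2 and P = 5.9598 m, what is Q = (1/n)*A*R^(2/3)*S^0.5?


R = A/P = 4.76/5.9598 = 0.798685
Q = (1/0.013) * 4.76 * 0.798685^(2/3) * 0.012^0.5

34.5280 m^3/s


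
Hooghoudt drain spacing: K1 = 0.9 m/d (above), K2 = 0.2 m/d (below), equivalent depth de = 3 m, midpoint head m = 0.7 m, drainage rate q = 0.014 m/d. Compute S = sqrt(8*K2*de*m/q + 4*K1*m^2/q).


S^2 = 8*K2*de*m/q + 4*K1*m^2/q
S^2 = 8*0.2*3*0.7/0.014 + 4*0.9*0.7^2/0.014
S = sqrt(366.0000)

19.1311 m


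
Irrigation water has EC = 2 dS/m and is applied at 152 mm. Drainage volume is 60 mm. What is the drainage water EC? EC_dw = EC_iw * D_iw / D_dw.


EC_dw = EC_iw * D_iw / D_dw
EC_dw = 2 * 152 / 60
EC_dw = 304 / 60

5.0667 dS/m


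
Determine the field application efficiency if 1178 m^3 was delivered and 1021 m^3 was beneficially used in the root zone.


Ea = V_root / V_field * 100 = 1021 / 1178 * 100 = 86.6723%

86.6723 %


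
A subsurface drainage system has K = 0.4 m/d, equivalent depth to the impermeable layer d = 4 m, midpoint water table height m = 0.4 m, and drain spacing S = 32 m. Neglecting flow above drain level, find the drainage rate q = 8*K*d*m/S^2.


q = 8*K*d*m/S^2
q = 8*0.4*4*0.4/32^2
q = 5.1200 / 1024

0.0050 m/d


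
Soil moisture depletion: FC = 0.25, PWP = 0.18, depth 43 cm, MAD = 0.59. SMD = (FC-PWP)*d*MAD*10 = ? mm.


SMD = (FC - PWP) * d * MAD * 10
SMD = (0.25 - 0.18) * 43 * 0.59 * 10
SMD = 0.0700 * 43 * 0.59 * 10

17.7590 mm


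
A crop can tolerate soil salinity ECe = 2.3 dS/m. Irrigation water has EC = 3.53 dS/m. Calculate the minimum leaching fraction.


LR = ECiw / (5*ECe - ECiw)
LR = 3.53 / (5*2.3 - 3.53)
LR = 3.53 / 7.9700

0.4429


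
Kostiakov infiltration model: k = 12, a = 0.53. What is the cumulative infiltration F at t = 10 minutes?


F = k * t^a = 12 * 10^0.53
F = 12 * 3.388442

40.6613 mm


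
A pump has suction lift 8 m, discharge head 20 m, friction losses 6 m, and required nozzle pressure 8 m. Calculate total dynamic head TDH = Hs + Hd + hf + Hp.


TDH = Hs + Hd + hf + Hp = 8 + 20 + 6 + 8 = 42

42 m


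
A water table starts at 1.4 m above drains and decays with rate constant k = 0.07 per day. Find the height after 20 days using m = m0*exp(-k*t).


m = m0 * exp(-k*t)
m = 1.4 * exp(-0.07 * 20)
m = 1.4 * exp(-1.4000)

0.3452 m


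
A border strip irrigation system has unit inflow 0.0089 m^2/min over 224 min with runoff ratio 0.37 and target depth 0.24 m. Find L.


L = q*t/((1+r)*Z)
L = 0.0089*224/((1+0.37)*0.24)
L = 1.9936/0.3288

6.0633 m


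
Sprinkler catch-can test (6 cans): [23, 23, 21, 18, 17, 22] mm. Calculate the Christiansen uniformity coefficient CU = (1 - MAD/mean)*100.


mean = 20.666667 mm
MAD = 2.111111 mm
CU = (1 - 2.111111/20.666667)*100

89.7849 %


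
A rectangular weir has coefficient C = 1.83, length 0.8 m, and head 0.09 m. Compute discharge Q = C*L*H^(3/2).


Q = C * L * H^(3/2) = 1.83 * 0.8 * 0.09^1.5 = 1.83 * 0.8 * 0.027000

0.0395 m^3/s


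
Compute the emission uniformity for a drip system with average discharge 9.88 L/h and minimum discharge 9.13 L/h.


EU = (q_min/q_avg)*100 = (9.13/9.88)*100 = 92.4089%

92.4089 %


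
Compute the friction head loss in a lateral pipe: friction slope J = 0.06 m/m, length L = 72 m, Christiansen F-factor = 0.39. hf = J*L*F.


hf = J * L * F = 0.06 * 72 * 0.39 = 1.6848 m

1.6848 m


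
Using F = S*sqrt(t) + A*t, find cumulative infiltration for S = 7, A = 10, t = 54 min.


F = S*sqrt(t) + A*t
F = 7*sqrt(54) + 10*54
F = 7*7.348469 + 540

591.4393 mm


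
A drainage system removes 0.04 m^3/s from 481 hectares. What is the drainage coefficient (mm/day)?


DC = Q * 86400 / (A * 10000) * 1000
DC = 0.04 * 86400 / (481 * 10000) * 1000
DC = 3456000.0000 / 4810000

0.7185 mm/day


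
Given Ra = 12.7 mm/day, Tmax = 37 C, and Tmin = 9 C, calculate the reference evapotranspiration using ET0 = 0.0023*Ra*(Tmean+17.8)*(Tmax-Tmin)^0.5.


Tmean = (Tmax + Tmin)/2 = (37 + 9)/2 = 23.0
ET0 = 0.0023 * 12.7 * (23.0 + 17.8) * sqrt(37 - 9)
ET0 = 0.0023 * 12.7 * 40.8 * 5.291503

6.3062 mm/day


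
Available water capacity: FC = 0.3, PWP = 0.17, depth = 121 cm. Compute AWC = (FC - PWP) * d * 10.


AWC = (FC - PWP) * d * 10
AWC = (0.3 - 0.17) * 121 * 10
AWC = 0.1300 * 121 * 10

157.3000 mm
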